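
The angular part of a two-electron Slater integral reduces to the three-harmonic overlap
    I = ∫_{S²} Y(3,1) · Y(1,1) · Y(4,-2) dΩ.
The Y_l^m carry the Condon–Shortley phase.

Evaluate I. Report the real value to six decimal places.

m-sum 0 ✓  L=8 even ✓  2≤4≤4 ✓
Π(2lᵢ+1) = 7×3×9 = 189
triangle coeff Δ(3,1,4) = 1/252
Σ_t [0,0]: t=0:+1/36 = 1/36
(3j)²=4/63 [(3 1 4; 0 0 0)], sign=+1
Σ_t [0,0]: t=0:+1/96 = 1/96
(3j)²=5/84 [(3 1 4; 1 1 -2)], sign=+1
⇒ 4πI² = 5/7
I = (+1)√(5/7/(4π)) = 0.23841361

0.238414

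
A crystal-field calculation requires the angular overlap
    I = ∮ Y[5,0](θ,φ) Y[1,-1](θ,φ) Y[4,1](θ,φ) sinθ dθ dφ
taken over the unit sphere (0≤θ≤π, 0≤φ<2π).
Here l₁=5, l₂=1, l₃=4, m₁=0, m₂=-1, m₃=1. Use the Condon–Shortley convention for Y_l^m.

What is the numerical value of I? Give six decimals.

m-sum 0 ✓  L=10 even ✓  4≤4≤6 ✓
Π(2lᵢ+1) = 11×3×9 = 297
triangle coeff Δ(5,1,4) = 1/495
Σ_t [1,1]: t=1:−1/576 = -1/576
(3j)²=5/99 [(5 1 4; 0 0 0)], sign=-1
Σ_t [0,0]: t=0:+1/1440 = 1/1440
(3j)²=2/99 [(5 1 4; 0 -1 1)], sign=-1
⇒ 4πI² = 10/33
I = (+1)√(10/33/(4π)) = 0.15528807

0.155288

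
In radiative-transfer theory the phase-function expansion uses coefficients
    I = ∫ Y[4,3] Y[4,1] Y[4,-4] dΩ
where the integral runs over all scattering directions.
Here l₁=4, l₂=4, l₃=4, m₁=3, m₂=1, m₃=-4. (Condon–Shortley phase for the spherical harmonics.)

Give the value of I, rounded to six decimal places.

-0.168431

Checks pass: Σm=0; 12 even; l₃=4∈[0,8].
(2·4+1)(2·4+1)(2·4+1) = 729
Δ: 4! 4! 4! / 13! → 1/450450
sum: t=0:+1/13824 t=1:−1/216 t=2:+1/64 t=3:−1/216 t=4:+1/13824 = 5/768
3j²(4 4 4; 0 0 0) = Δ·Π!·Σ² = 18/1001  (sign +1)
sum: t=1:−1/3456 = -1/3456
3j²(4 4 4; 3 1 -4) = Δ·Π!·Σ² = 35/1287  (sign -1)
combine: 4πI² = 729·18/1001·35/1287 = 7290/20449
take √, sign -1: I = -0.16843130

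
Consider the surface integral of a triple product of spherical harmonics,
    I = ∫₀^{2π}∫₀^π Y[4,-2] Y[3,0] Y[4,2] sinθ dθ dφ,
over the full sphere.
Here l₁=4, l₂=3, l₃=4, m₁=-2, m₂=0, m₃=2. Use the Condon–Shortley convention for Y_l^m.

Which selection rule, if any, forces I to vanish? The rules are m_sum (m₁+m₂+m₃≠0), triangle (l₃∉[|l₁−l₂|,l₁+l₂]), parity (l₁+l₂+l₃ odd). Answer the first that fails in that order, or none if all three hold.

parity

Σmᵢ = 0  ✓
l₃∈[|l₁−l₂|,l₁+l₂]=[1,7], have l₃=4  ✓
Σlᵢ = 11 ⇒ odd  ✗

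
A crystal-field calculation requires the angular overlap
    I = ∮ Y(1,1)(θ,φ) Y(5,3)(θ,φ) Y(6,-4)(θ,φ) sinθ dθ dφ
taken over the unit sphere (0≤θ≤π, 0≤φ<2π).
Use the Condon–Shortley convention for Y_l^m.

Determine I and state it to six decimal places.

m-sum 0 ✓  L=12 even ✓  4≤6≤6 ✓
Π(2lᵢ+1) = 3×11×13 = 429
triangle coeff Δ(1,5,6) = 1/858
Σ_t [0,0]: t=0:+1/14400 = 1/14400
(3j)²=6/143 [(1 5 6; 0 0 0)], sign=+1
Σ_t [0,0]: t=0:+1/161280 = 1/161280
(3j)²=15/286 [(1 5 6; 1 3 -4)], sign=+1
⇒ 4πI² = 135/143
I = (+1)√(135/143/(4π)) = 0.27409047

0.274090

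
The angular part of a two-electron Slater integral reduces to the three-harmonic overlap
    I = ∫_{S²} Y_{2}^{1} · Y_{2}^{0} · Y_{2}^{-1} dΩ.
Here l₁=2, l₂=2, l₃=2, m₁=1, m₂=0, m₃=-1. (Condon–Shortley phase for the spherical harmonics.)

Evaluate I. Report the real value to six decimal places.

m-sum 0 ✓  L=6 even ✓  0≤2≤4 ✓
Π(2lᵢ+1) = 5×5×5 = 125
triangle coeff Δ(2,2,2) = 1/630
Σ_t [0,2]: t=0:+1/8 t=1:−1/1 t=2:+1/8 = -3/4
(3j)²=2/35 [(2 2 2; 0 0 0)], sign=-1
Σ_t [0,1]: t=0:+1/4 t=1:−1/2 = -1/4
(3j)²=1/70 [(2 2 2; 1 0 -1)], sign=+1
⇒ 4πI² = 5/49
I = (-1)√(5/49/(4π)) = -0.09011188

-0.090112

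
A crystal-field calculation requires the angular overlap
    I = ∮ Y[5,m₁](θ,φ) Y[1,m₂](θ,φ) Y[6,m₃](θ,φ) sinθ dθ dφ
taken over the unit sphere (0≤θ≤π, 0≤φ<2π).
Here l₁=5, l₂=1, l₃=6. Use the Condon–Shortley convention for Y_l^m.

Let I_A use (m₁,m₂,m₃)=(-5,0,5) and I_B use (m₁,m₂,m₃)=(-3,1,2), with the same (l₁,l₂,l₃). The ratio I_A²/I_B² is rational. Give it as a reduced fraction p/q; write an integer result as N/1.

Shared (l₁,l₂,l₃)=(5,1,6): N and (l;000)² cancel in I_A²/I_B².
A: Δ = 0!·10!·2!/13! = 1/858; Racah Σ t=0..0: t=0:+1/3628800 = 1/3628800; ⇒ 3j(5 1 6; -5 0 5)² = 1/78, sgn -1
B: Δ = 0!·10!·2!/13! = 1/858; Racah Σ t=0..0: t=0:+1/161280 = 1/161280; ⇒ 3j(5 1 6; -3 1 2)² = 1/143, sgn +1
I_A²/I_B² = (1/78)/(1/143) = 11/6

11/6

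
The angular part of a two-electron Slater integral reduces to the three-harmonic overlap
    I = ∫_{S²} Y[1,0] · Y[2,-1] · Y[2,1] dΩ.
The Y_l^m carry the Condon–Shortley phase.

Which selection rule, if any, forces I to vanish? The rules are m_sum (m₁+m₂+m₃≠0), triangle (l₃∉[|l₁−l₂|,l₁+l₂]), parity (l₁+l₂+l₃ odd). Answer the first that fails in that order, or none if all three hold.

parity

m₁+m₂+m₃ = 0 − 1 + 1 = 0  ✓
triangle: |1−2|=1 ≤ l₃=2 ≤ 1+2=3  ✓
parity: l₁+l₂+l₃ = 5 is odd  ✗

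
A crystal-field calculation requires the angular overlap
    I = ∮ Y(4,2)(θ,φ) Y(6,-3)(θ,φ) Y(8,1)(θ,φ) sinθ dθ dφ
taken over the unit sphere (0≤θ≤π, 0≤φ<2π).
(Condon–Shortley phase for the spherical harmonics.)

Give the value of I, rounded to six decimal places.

Checks pass: Σm=0; 18 even; l₃=8∈[2,10].
(2·4+1)(2·6+1)(2·8+1) = 1989
Δ: 2! 6! 10! / 19! → 1/23279256
sum: t=0:+1/1658880 t=1:−1/518400 t=2:+1/1658880 = -1/1382400
3j²(4 6 8; 0 0 0) = Δ·Π!·Σ² = 504/46189  (sign -1)
sum: t=0:+1/2903040 t=1:−1/9676800 t=2:+1/522547200 = 127/522547200
3j²(4 6 8; 2 -3 1) = Δ·Π!·Σ² = 16129/1108536  (sign -1)
combine: 4πI² = 1989·504/46189·16129/1108536 = 3048381/9653501
take √, sign +1: I = 0.15852117

0.158521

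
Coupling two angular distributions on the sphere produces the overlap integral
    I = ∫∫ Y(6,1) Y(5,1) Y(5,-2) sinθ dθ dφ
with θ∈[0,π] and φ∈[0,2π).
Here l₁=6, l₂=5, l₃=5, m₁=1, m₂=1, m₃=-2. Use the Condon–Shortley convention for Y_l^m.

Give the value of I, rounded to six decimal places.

m-sum 0 ✓  L=16 even ✓  1≤5≤11 ✓
Π(2lᵢ+1) = 13×11×11 = 1573
triangle coeff Δ(6,5,5) = 1/28588560
Σ_t [1,5]: t=1:−1/345600 t=2:+1/13824 t=3:−1/5184 t=4:+1/13824 t=5:−1/345600 = -7/129600
(3j)²=80/7293 [(6 5 5; 0 0 0)], sign=+1
Σ_t [2,5]: t=2:+1/41472 t=3:−1/10368 t=4:+1/23040 t=5:−1/518400 = -1/32400
(3j)²=128/12155 [(6 5 5; 1 1 -2)], sign=+1
⇒ 4πI² = 2048/11271
I = (+1)√(2048/11271/(4π)) = 0.12024827

0.120248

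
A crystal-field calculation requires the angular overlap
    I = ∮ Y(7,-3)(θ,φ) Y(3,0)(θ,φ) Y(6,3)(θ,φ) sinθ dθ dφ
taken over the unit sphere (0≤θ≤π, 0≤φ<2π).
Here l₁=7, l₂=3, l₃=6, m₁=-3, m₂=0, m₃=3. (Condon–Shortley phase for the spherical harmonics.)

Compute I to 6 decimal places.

-0.008134

Checks pass: Σm=0; 16 even; l₃=6∈[4,10].
(2·7+1)(2·3+1)(2·6+1) = 1365
Δ: 4! 10! 2! / 17! → 1/2042040
sum: t=1:−1/207360 t=2:+1/57600 t=3:−1/207360 = 1/129600
3j²(7 3 6; 0 0 0) = Δ·Π!·Σ² = 168/12155  (sign +1)
sum: t=1:−1/4354560 t=2:+1/322560 t=3:−1/362880 = 1/8709120
3j²(7 3 6; -3 0 3) = Δ·Π!·Σ² = 3/68068  (sign -1)
combine: 4πI² = 1365·168/12155·3/68068 = 378/454597
take √, sign -1: I = -0.00813444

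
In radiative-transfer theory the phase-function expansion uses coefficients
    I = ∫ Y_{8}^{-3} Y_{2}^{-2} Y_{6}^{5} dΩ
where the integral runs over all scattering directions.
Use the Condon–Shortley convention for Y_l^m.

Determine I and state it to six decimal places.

Checks pass: Σm=0; 16 even; l₃=6∈[6,10].
(2·8+1)(2·2+1)(2·6+1) = 1105
Δ: 4! 12! 0! / 17! → 1/30940
sum: t=2:+1/2073600 = 1/2073600
3j²(8 2 6; 0 0 0) = Δ·Π!·Σ² = 28/1105  (sign +1)
sum: t=0:+1/958003200 = 1/958003200
3j²(8 2 6; -3 -2 5) = Δ·Π!·Σ² = 1/6188  (sign -1)
combine: 4πI² = 1105·28/1105·1/6188 = 1/221
take √, sign -1: I = -0.01897575

-0.018976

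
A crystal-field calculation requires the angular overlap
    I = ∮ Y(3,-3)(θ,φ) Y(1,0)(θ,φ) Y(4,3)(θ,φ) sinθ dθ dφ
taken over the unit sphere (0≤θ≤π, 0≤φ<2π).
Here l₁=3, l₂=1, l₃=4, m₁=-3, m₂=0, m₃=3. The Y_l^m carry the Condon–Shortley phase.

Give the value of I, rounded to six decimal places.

m-sum 0 ✓  L=8 even ✓  2≤4≤4 ✓
Π(2lᵢ+1) = 7×3×9 = 189
triangle coeff Δ(3,1,4) = 1/252
Σ_t [0,0]: t=0:+1/36 = 1/36
(3j)²=4/63 [(3 1 4; 0 0 0)], sign=+1
Σ_t [0,0]: t=0:+1/720 = 1/720
(3j)²=1/36 [(3 1 4; -3 0 3)], sign=-1
⇒ 4πI² = 1/3
I = (-1)√(1/3/(4π)) = -0.16286750

-0.162868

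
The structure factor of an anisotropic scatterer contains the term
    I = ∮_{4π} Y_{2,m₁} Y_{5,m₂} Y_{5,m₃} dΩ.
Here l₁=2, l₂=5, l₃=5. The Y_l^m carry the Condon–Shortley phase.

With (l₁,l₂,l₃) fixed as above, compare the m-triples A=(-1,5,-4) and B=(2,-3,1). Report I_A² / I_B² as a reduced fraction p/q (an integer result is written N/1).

135/112

l's match ⇒ only the (l;m) 3-j factors differ between A and B.
A: triangle coeff Δ(2,5,5) = 1/38610; Σ_t [2,2]: t=2:+1/80640 = 1/80640; (3j)²=9/286 [(2 5 5; -1 5 -4)], sign=-1
B: triangle coeff Δ(2,5,5) = 1/38610; Σ_t [0,0]: t=0:+1/5760 = 1/5760; (3j)²=56/2145 [(2 5 5; 2 -3 1)], sign=+1
I_A²/I_B² = (9/286)/(56/2145) = 135/112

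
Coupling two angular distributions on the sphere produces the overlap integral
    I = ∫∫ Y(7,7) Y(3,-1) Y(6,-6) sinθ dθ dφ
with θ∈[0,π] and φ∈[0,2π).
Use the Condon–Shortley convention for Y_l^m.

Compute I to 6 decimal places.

Rules hold: Σm=0, L=16 even, 4≤6≤10.
N = 15·7·13 = 1365
Δ = 4!·10!·2!/17! = 1/2042040
Racah Σ t=1..3: t=1:−1/207360 t=2:+1/57600 t=3:−1/207360 = 1/129600
⇒ 3j(7 3 6; 0 0 0)² = 168/12155, sgn +1
Racah Σ t=0..0: t=0:+1/174182400 = 1/174182400
⇒ 3j(7 3 6; 7 -1 -6)² = 11/340, sgn +1
4πI² = N·(3j₀)²·(3jₘ)² = 882/1445
I = +1·√(0.610381/4π) = 0.22039180

0.220392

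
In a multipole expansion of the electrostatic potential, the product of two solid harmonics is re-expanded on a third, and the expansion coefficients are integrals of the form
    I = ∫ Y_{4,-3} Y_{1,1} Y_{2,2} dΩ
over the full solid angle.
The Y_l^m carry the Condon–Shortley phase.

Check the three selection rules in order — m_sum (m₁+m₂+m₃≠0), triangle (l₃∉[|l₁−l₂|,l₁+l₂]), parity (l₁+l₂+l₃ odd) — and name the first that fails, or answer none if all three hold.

azimuthal sum: -3 + 1 + 2 = 0  ✓
3 ≤ 2 ≤ 5 (triangle on l)  ✗
L = 4 + 1 + 2 = 7 (odd)

triangle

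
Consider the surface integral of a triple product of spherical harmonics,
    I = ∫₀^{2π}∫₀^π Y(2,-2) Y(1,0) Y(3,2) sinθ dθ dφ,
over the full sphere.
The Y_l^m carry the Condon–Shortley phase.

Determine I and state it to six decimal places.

Checks pass: Σm=0; 6 even; l₃=3∈[1,3].
(2·2+1)(2·1+1)(2·3+1) = 105
Δ: 0! 4! 2! / 7! → 1/105
sum: t=0:+1/4 = 1/4
3j²(2 1 3; 0 0 0) = Δ·Π!·Σ² = 3/35  (sign -1)
sum: t=0:+1/24 = 1/24
3j²(2 1 3; -2 0 2) = Δ·Π!·Σ² = 1/21  (sign -1)
combine: 4πI² = 105·3/35·1/21 = 3/7
take √, sign +1: I = 0.18467439

0.184674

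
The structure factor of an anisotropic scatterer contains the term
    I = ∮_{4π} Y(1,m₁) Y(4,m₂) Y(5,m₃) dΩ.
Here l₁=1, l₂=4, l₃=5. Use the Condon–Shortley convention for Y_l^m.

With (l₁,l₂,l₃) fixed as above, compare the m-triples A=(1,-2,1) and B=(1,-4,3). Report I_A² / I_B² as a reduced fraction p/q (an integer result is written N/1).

6/1

l's match ⇒ only the (l;m) 3-j factors differ between A and B.
A: triangle coeff Δ(1,4,5) = 1/495; Σ_t [0,0]: t=0:+1/2880 = 1/2880; (3j)²=2/165 [(1 4 5; 1 -2 1)], sign=+1
B: triangle coeff Δ(1,4,5) = 1/495; Σ_t [0,0]: t=0:+1/80640 = 1/80640; (3j)²=1/495 [(1 4 5; 1 -4 3)], sign=+1
I_A²/I_B² = (2/165)/(1/495) = 6/1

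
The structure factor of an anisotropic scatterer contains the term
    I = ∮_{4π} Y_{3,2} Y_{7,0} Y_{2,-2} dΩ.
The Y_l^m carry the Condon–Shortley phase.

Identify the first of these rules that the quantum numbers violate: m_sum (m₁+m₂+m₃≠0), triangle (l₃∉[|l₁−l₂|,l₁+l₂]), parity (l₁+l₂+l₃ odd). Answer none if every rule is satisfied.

triangle

m₁+m₂+m₃ = 2 + 0 − 2 = 0  ✓
triangle: |3−7|=4 ≤ l₃=2 ≤ 3+7=10  ✗
parity: l₁+l₂+l₃ = 12 is even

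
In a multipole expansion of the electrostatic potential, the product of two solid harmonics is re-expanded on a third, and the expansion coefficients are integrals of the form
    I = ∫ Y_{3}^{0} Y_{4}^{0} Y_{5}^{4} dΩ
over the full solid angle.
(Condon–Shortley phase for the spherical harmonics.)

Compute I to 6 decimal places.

0.000000

m-sum = 0 + 0 + 4 = 4 ≠ 0 ⇒ I = 0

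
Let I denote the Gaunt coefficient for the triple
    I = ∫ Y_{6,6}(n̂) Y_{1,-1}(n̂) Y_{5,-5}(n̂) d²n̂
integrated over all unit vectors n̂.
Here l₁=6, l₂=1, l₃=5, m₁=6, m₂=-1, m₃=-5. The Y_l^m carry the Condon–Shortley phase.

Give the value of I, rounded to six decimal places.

0.331940

Checks pass: Σm=0; 12 even; l₃=5∈[5,7].
(2·6+1)(2·1+1)(2·5+1) = 429
Δ: 2! 10! 0! / 13! → 1/858
sum: t=1:−1/14400 = -1/14400
3j²(6 1 5; 0 0 0) = Δ·Π!·Σ² = 6/143  (sign +1)
sum: t=0:+1/7257600 = 1/7257600
3j²(6 1 5; 6 -1 -5) = Δ·Π!·Σ² = 1/13  (sign +1)
combine: 4πI² = 429·6/143·1/13 = 18/13
take √, sign +1: I = 0.33194004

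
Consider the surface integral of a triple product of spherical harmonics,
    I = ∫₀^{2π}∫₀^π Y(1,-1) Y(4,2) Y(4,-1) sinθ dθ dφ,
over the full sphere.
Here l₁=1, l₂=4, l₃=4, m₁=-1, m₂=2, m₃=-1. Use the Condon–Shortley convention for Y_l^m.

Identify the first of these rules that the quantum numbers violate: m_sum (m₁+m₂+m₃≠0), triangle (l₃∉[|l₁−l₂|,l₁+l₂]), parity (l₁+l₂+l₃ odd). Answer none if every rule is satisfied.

parity

m₁+m₂+m₃ = -1 + 2 − 1 = 0  ✓
triangle: |1−4|=3 ≤ l₃=4 ≤ 1+4=5  ✓
parity: l₁+l₂+l₃ = 9 is odd  ✗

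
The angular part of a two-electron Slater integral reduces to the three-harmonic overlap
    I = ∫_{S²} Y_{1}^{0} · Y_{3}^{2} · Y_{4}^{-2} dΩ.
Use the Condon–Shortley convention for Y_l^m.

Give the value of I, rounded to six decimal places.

Rules hold: Σm=0, L=8 even, 2≤4≤4.
N = 3·7·9 = 189
Δ = 0!·2!·6!/9! = 1/252
Racah Σ t=0..0: t=0:+1/36 = 1/36
⇒ 3j(1 3 4; 0 0 0)² = 4/63, sgn +1
Racah Σ t=0..0: t=0:+1/120 = 1/120
⇒ 3j(1 3 4; 0 2 -2)² = 1/21, sgn +1
4πI² = N·(3j₀)²·(3jₘ)² = 4/7
I = +1·√(0.571429/4π) = 0.21324362

0.213244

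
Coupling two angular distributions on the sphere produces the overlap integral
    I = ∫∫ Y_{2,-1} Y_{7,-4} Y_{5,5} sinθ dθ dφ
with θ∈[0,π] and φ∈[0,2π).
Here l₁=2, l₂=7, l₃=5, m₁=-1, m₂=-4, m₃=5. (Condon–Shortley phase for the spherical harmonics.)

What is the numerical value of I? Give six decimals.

0.037585

Rules hold: Σm=0, L=14 even, 5≤5≤9.
N = 5·15·11 = 825
Δ = 4!·0!·10!/15! = 1/15015
Racah Σ t=2..2: t=2:+1/57600 = 1/57600
⇒ 3j(2 7 5; 0 0 0)² = 21/715, sgn -1
Racah Σ t=3..3: t=3:−1/21772800 = -1/21772800
⇒ 3j(2 7 5; -1 -4 5)² = 1/1365, sgn -1
4πI² = N·(3j₀)²·(3jₘ)² = 3/169
I = +1·√(0.0177515/4π) = 0.03758481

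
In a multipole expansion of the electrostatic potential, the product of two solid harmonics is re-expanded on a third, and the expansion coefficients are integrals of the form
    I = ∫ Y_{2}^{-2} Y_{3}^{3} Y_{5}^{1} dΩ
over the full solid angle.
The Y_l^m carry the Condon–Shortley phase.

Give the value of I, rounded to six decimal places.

0.000000

-2 + 3 + 1 = 2 ≠ 0: azimuthal integral kills it; I = 0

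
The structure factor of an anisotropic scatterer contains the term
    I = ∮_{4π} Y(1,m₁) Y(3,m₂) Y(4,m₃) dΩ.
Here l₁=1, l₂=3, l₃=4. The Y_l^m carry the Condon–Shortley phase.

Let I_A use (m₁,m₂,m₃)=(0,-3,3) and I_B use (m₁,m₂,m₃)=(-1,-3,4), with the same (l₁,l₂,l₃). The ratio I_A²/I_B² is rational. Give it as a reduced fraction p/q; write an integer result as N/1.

1/4

l's match ⇒ only the (l;m) 3-j factors differ between A and B.
A: triangle coeff Δ(1,3,4) = 1/252; Σ_t [0,0]: t=0:+1/720 = 1/720; (3j)²=1/36 [(1 3 4; 0 -3 3)], sign=-1
B: triangle coeff Δ(1,3,4) = 1/252; Σ_t [0,0]: t=0:+1/1440 = 1/1440; (3j)²=1/9 [(1 3 4; -1 -3 4)], sign=+1
I_A²/I_B² = (1/36)/(1/9) = 1/4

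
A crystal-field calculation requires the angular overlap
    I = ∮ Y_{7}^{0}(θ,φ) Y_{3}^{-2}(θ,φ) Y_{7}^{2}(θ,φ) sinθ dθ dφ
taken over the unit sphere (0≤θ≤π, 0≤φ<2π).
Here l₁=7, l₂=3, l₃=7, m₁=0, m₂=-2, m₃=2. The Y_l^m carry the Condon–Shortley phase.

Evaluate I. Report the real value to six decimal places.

0.000000

l₁+l₂+l₃=17 is odd: 3j(l;000)=0 ⇒ I=0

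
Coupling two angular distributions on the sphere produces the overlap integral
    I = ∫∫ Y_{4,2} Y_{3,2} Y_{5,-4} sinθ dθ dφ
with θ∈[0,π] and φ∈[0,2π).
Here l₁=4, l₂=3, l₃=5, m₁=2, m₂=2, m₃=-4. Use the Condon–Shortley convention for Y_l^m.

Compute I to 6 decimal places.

0.143343

Checks pass: Σm=0; 12 even; l₃=5∈[1,7].
(2·4+1)(2·3+1)(2·5+1) = 693
Δ: 2! 6! 4! / 13! → 1/180180
sum: t=0:+1/576 t=1:−1/144 t=2:+1/576 = -1/288
3j²(4 3 5; 0 0 0) = Δ·Π!·Σ² = 20/1001  (sign +1)
sum: t=1:−1/2880 t=2:+1/8640 = -1/4320
3j²(4 3 5; 2 2 -4) = Δ·Π!·Σ² = 8/429  (sign +1)
combine: 4πI² = 693·20/1001·8/429 = 480/1859
take √, sign +1: I = 0.14334284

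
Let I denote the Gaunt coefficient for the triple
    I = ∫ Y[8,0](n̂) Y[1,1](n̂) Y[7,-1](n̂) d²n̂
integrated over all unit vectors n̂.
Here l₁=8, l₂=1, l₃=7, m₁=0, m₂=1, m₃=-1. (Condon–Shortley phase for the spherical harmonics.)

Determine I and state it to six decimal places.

Rules hold: Σm=0, L=16 even, 7≤7≤9.
N = 17·3·15 = 765
Δ = 2!·14!·0!/17! = 1/2040
Racah Σ t=1..1: t=1:−1/25401600 = -1/25401600
⇒ 3j(8 1 7; 0 0 0)² = 8/255, sgn +1
Racah Σ t=2..2: t=2:+1/58060800 = 1/58060800
⇒ 3j(8 1 7; 0 1 -1)² = 7/510, sgn +1
4πI² = N·(3j₀)²·(3jₘ)² = 28/85
I = +1·√(0.329412/4π) = 0.16190663

0.161907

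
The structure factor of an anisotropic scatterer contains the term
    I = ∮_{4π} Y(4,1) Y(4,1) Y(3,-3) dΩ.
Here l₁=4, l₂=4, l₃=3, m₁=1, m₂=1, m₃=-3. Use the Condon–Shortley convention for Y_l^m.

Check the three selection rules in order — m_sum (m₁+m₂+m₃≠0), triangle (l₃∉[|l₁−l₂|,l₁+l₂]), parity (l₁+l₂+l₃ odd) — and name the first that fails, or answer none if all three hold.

m_sum

m₁+m₂+m₃ = 1 + 1 − 3 = -1  ✗
triangle: |4−4|=0 ≤ l₃=3 ≤ 4+4=8
parity: l₁+l₂+l₃ = 11 is odd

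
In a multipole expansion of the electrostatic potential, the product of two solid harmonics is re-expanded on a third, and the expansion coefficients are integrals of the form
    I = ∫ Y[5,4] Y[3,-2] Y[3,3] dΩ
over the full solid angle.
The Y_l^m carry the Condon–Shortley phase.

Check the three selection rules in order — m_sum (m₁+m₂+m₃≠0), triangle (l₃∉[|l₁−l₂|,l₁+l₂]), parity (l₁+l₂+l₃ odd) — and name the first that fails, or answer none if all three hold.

azimuthal sum: 4 − 2 + 3 = 5  ✗
2 ≤ 3 ≤ 8 (triangle on l)
L = 5 + 3 + 3 = 11 (odd)

m_sum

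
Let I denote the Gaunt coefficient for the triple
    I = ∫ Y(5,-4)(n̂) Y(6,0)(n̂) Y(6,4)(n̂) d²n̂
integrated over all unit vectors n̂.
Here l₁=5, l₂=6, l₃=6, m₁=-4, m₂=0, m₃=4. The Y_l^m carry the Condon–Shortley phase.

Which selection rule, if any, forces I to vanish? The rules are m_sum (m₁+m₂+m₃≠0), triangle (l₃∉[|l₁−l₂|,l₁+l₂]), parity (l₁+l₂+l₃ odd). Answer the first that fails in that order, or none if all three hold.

m₁+m₂+m₃ = -4 + 0 + 4 = 0  ✓
triangle: |5−6|=1 ≤ l₃=6 ≤ 5+6=11  ✓
parity: l₁+l₂+l₃ = 17 is odd  ✗

parity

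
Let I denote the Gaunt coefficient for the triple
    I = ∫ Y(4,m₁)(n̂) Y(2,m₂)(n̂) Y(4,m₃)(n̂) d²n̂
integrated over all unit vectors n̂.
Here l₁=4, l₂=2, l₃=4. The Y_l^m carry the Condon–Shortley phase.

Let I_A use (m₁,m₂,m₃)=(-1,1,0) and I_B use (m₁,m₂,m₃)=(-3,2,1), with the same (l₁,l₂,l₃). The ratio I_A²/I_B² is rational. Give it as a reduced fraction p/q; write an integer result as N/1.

5/63

l's match ⇒ only the (l;m) 3-j factors differ between A and B.
A: triangle coeff Δ(4,2,4) = 1/13860; Σ_t [1,2]: t=1:−1/96 t=2:+1/72 = 1/288; (3j)²=1/462 [(4 2 4; -1 1 0)], sign=+1
B: triangle coeff Δ(4,2,4) = 1/13860; Σ_t [2,2]: t=2:+1/480 = 1/480; (3j)²=3/110 [(4 2 4; -3 2 1)], sign=-1
I_A²/I_B² = (1/462)/(3/110) = 5/63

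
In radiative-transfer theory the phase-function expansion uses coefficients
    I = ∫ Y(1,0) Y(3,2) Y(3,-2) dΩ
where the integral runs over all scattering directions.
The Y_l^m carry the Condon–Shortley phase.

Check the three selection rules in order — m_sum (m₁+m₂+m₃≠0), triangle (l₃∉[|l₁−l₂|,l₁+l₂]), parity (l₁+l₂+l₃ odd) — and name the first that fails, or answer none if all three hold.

parity

Σmᵢ = 0  ✓
l₃∈[|l₁−l₂|,l₁+l₂]=[2,4], have l₃=3  ✓
Σlᵢ = 7 ⇒ odd  ✗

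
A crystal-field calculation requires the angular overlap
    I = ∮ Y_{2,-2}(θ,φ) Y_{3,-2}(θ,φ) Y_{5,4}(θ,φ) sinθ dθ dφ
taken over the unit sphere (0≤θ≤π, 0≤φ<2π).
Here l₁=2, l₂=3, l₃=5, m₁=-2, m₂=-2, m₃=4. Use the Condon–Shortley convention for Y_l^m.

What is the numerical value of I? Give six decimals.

0.268967

Rules hold: Σm=0, L=10 even, 1≤5≤5.
N = 5·7·11 = 385
Δ = 0!·4!·6!/11! = 1/2310
Racah Σ t=0..0: t=0:+1/144 = 1/144
⇒ 3j(2 3 5; 0 0 0)² = 10/231, sgn -1
Racah Σ t=0..0: t=0:+1/2880 = 1/2880
⇒ 3j(2 3 5; -2 -2 4)² = 3/55, sgn -1
4πI² = N·(3j₀)²·(3jₘ)² = 10/11
I = +1·√(0.909091/4π) = 0.26896683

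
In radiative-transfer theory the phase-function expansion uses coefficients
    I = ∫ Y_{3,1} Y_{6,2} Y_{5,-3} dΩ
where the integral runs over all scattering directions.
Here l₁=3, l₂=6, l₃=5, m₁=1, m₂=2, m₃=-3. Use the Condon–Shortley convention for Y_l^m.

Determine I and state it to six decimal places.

m-sum 0 ✓  L=14 even ✓  3≤5≤9 ✓
Π(2lᵢ+1) = 7×13×11 = 1001
triangle coeff Δ(3,6,5) = 1/675675
Σ_t [1,3]: t=1:−1/8640 t=2:+1/2304 t=3:−1/8640 = 7/34560
(3j)²=7/429 [(3 6 5; 0 0 0)], sign=-1
Σ_t [0,2]: t=0:+1/1935360 t=1:−1/30240 t=2:+1/11520 = 1/18432
(3j)²=7/429 [(3 6 5; 1 2 -3)], sign=+1
⇒ 4πI² = 343/1287
I = (-1)√(343/1287/(4π)) = -0.14563067

-0.145631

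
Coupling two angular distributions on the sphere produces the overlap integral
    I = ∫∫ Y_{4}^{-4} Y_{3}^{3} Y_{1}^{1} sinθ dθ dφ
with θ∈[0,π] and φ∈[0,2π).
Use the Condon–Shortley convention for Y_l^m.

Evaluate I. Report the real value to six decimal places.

0.325735

Rules hold: Σm=0, L=8 even, 1≤1≤7.
N = 9·7·3 = 189
Δ = 6!·2!·0!/9! = 1/252
Racah Σ t=3..3: t=3:−1/36 = -1/36
⇒ 3j(4 3 1; 0 0 0)² = 4/63, sgn +1
Racah Σ t=6..6: t=6:+1/1440 = 1/1440
⇒ 3j(4 3 1; -4 3 1)² = 1/9, sgn +1
4πI² = N·(3j₀)²·(3jₘ)² = 4/3
I = +1·√(1.33333/4π) = 0.32573501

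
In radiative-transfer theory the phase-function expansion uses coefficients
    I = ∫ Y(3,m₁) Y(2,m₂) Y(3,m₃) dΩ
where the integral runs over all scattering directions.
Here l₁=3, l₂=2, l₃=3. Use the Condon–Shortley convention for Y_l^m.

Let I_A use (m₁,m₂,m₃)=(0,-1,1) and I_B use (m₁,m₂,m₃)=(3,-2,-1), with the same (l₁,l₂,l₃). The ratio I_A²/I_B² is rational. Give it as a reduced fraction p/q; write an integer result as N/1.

Shared (l₁,l₂,l₃)=(3,2,3): N and (l;000)² cancel in I_A²/I_B².
A: Δ = 2!·4!·2!/9! = 1/3780; Racah Σ t=0..1: t=0:+1/12 t=1:−1/8 = -1/24; ⇒ 3j(3 2 3; 0 -1 1)² = 1/210, sgn -1
B: Δ = 2!·4!·2!/9! = 1/3780; Racah Σ t=0..0: t=0:+1/96 = 1/96; ⇒ 3j(3 2 3; 3 -2 -1)² = 1/42, sgn +1
I_A²/I_B² = (1/210)/(1/42) = 1/5

1/5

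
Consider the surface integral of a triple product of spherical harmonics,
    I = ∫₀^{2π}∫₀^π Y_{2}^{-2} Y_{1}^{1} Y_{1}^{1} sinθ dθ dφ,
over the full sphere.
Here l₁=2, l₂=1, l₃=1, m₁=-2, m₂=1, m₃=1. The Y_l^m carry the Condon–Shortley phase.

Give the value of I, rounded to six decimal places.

Checks pass: Σm=0; 4 even; l₃=1∈[1,3].
(2·2+1)(2·1+1)(2·1+1) = 45
Δ: 2! 2! 0! / 5! → 1/30
sum: t=1:−1/1 = -1/1
3j²(2 1 1; 0 0 0) = Δ·Π!·Σ² = 2/15  (sign +1)
sum: t=2:+1/4 = 1/4
3j²(2 1 1; -2 1 1) = Δ·Π!·Σ² = 1/5  (sign +1)
combine: 4πI² = 45·2/15·1/5 = 6/5
take √, sign +1: I = 0.30901936

0.309019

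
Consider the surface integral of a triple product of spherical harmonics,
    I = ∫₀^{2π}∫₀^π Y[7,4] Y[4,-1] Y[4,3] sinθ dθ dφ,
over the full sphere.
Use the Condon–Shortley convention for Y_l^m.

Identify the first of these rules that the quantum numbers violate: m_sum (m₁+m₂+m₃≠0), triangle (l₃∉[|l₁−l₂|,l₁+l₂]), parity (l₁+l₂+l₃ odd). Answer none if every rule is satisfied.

m_sum

azimuthal sum: 4 − 1 + 3 = 6  ✗
3 ≤ 4 ≤ 11 (triangle on l)
L = 7 + 4 + 4 = 15 (odd)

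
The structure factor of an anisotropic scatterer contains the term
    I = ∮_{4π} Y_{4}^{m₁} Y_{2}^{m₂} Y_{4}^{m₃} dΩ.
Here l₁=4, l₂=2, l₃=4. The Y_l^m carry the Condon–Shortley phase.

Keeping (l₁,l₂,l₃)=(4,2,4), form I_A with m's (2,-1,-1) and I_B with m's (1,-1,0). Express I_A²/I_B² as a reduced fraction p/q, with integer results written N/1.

Shared (l₁,l₂,l₃)=(4,2,4): N and (l;000)² cancel in I_A²/I_B².
A: Δ = 2!·6!·2!/11! = 1/13860; Racah Σ t=0..1: t=0:+1/96 t=1:−1/240 = 1/160; ⇒ 3j(4 2 4; 2 -1 -1)² = 27/1540, sgn -1
B: Δ = 2!·6!·2!/11! = 1/13860; Racah Σ t=0..1: t=0:+1/72 t=1:−1/96 = 1/288; ⇒ 3j(4 2 4; 1 -1 0)² = 1/462, sgn +1
I_A²/I_B² = (27/1540)/(1/462) = 81/10

81/10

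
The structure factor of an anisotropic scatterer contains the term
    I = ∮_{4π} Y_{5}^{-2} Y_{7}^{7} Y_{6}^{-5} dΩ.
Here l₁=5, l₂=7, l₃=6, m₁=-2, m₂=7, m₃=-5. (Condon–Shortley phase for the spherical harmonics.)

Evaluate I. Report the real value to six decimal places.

Checks pass: Σm=0; 18 even; l₃=6∈[2,12].
(2·5+1)(2·7+1)(2·6+1) = 2145
Δ: 6! 4! 8! / 19! → 1/174594420
sum: t=1:−1/4147200 t=2:+1/207360 t=3:−1/82944 t=4:+1/207360 t=5:−1/4147200 = -1/345600
3j²(5 7 6; 0 0 0) = Δ·Π!·Σ² = 420/46189  (sign -1)
sum: t=6:+1/174182400 = 1/174182400
3j²(5 7 6; -2 7 -5) = Δ·Π!·Σ² = 77/3876  (sign -1)
combine: 4πI² = 2145·420/46189·77/3876 = 40425/104329
take √, sign +1: I = 0.17559719

0.175597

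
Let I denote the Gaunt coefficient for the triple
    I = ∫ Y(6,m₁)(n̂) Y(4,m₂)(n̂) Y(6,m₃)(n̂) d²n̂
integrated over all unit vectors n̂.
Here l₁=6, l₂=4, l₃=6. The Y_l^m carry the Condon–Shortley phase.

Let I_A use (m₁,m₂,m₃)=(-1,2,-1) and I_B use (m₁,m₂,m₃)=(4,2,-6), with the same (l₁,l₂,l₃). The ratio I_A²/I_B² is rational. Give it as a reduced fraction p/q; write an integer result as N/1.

1568/2673

Shared (l₁,l₂,l₃)=(6,4,6): N and (l;000)² cancel in I_A²/I_B².
A: Δ = 4!·8!·4!/17! = 1/15315300; Racah Σ t=2..4: t=2:+1/69120 t=3:−1/20736 t=4:+1/69120 = -1/51840; ⇒ 3j(6 4 6; -1 2 -1)² = 280/21879, sgn +1
B: Δ = 4!·8!·4!/17! = 1/15315300; Racah Σ t=2..2: t=2:+1/3870720 = 1/3870720; ⇒ 3j(6 4 6; 4 2 -6)² = 135/6188, sgn +1
I_A²/I_B² = (280/21879)/(135/6188) = 1568/2673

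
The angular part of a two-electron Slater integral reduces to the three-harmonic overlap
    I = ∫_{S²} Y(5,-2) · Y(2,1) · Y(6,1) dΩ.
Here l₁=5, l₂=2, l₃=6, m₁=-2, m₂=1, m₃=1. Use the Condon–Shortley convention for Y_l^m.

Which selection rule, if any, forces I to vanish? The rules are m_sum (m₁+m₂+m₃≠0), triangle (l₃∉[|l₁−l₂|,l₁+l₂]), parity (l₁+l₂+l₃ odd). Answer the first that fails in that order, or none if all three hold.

parity

m₁+m₂+m₃ = -2 + 1 + 1 = 0  ✓
triangle: |5−2|=3 ≤ l₃=6 ≤ 5+2=7  ✓
parity: l₁+l₂+l₃ = 13 is odd  ✗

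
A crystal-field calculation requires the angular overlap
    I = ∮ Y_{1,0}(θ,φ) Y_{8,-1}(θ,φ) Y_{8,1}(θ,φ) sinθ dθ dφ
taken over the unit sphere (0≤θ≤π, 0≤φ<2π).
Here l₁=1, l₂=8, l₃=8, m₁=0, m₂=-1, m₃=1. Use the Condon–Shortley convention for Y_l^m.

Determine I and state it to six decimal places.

Σlᵢ=17 odd — θ-integrand is odd under cosθ→−cosθ; I=0

0.000000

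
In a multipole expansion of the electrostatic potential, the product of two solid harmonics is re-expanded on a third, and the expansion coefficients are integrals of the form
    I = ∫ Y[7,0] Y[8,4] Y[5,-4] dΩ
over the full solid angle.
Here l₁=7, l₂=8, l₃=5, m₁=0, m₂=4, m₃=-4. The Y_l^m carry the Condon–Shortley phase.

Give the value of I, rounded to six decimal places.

-0.028786

m-sum 0 ✓  L=20 even ✓  1≤5≤15 ✓
Π(2lᵢ+1) = 15×17×11 = 2805
triangle coeff Δ(7,8,5) = 1/814773960
Σ_t [3,7]: t=3:−1/87091200 t=4:+1/4976640 t=5:−1/2073600 t=6:+1/4976640 t=7:−1/87091200 = -1/9676800
(3j)²=360/46189 [(7 8 5; 0 0 0)], sign=+1
Σ_t [6,7]: t=6:+1/74649600 t=7:−1/87091200 = 1/522547200
(3j)²=2/4199 [(7 8 5; 0 4 -4)], sign=-1
⇒ 4πI² = 10800/1037153
I = (-1)√(10800/1037153/(4π)) = -0.02878628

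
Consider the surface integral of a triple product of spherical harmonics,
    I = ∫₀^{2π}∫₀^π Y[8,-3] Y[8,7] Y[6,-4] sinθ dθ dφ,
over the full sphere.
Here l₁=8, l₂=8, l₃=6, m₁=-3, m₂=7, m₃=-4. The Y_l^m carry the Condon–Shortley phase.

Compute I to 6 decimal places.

m-sum 0 ✓  L=22 even ✓  0≤6≤16 ✓
Π(2lᵢ+1) = 17×17×13 = 3757
triangle coeff Δ(8,8,6) = 1/13742520792
Σ_t [2,8]: t=2:+1/41803776000 t=3:−1/435456000 t=4:+1/39813120 t=5:−1/18662400 t=6:+1/39813120 t=7:−1/435456000 t=8:+1/41803776000 = -11/1393459200
(3j)²=600/96577 [(8 8 6; 0 0 0)], sign=-1
Σ_t [9,10]: t=9:−1/12541132800 t=10:+1/52254720000 = -19/313528320000
(3j)²=19/1564 [(8 8 6; -3 7 -4)], sign=-1
⇒ 4πI² = 150/529
I = (+1)√(150/529/(4π)) = 0.15021485

0.150215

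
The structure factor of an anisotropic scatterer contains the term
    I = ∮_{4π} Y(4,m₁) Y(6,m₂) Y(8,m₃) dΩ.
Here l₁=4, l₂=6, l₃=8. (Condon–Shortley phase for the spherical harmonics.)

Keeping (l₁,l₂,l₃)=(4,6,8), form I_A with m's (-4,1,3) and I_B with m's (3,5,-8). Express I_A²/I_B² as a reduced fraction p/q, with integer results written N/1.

l's match ⇒ only the (l;m) 3-j factors differ between A and B.
A: triangle coeff Δ(4,6,8) = 1/23279256; Σ_t [2,2]: t=2:+1/20736000 = 1/20736000; (3j)²=49/4199 [(4 6 8; -4 1 3)], sign=-1
B: triangle coeff Δ(4,6,8) = 1/23279256; Σ_t [1,1]: t=1:−1/2612736000 = -1/2612736000; (3j)²=77/2907 [(4 6 8; 3 5 -8)], sign=-1
I_A²/I_B² = (49/4199)/(77/2907) = 63/143

63/143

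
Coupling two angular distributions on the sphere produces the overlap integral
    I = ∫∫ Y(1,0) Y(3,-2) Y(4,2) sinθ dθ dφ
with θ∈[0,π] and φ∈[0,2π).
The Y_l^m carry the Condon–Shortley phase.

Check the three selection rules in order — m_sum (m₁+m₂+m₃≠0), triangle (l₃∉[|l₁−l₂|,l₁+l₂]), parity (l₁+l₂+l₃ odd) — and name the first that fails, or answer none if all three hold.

Σmᵢ = 0  ✓
l₃∈[|l₁−l₂|,l₁+l₂]=[2,4], have l₃=4  ✓
Σlᵢ = 8 ⇒ even  ✓

none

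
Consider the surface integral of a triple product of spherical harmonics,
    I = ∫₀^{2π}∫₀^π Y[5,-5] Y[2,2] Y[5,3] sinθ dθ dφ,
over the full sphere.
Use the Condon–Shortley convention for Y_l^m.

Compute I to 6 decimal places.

0.088588

Rules hold: Σm=0, L=12 even, 3≤5≤7.
N = 11·5·11 = 605
Δ = 2!·8!·2!/13! = 1/38610
Racah Σ t=0..2: t=0:+1/2880 t=1:−1/576 t=2:+1/2880 = -1/960
⇒ 3j(5 2 5; 0 0 0)² = 10/429, sgn +1
Racah Σ t=2..2: t=2:+1/161280 = 1/161280
⇒ 3j(5 2 5; -5 2 3)² = 1/143, sgn +1
4πI² = N·(3j₀)²·(3jₘ)² = 50/507
I = +1·√(0.0986193/4π) = 0.08858824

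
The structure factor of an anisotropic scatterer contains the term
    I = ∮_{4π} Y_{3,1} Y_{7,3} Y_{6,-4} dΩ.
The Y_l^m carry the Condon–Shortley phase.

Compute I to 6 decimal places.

Rules hold: Σm=0, L=16 even, 4≤6≤10.
N = 7·15·13 = 1365
Δ = 4!·2!·10!/17! = 1/2042040
Racah Σ t=1..3: t=1:−1/207360 t=2:+1/57600 t=3:−1/207360 = 1/129600
⇒ 3j(3 7 6; 0 0 0)² = 168/12155, sgn +1
Racah Σ t=0..2: t=0:+1/174182400 t=1:−1/2177280 t=2:+1/645120 = 191/174182400
⇒ 3j(3 7 6; 1 3 -4)² = 36481/2042040, sgn +1
4πI² = N·(3j₀)²·(3jₘ)² = 766101/2272985
I = +1·√(0.337046/4π) = 0.16377205

0.163772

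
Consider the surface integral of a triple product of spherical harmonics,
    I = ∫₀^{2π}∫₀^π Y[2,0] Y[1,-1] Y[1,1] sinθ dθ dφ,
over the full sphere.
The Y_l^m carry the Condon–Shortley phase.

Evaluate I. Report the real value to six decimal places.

0.126157

Checks pass: Σm=0; 4 even; l₃=1∈[1,3].
(2·2+1)(2·1+1)(2·1+1) = 45
Δ: 2! 2! 0! / 5! → 1/30
sum: t=1:−1/1 = -1/1
3j²(2 1 1; 0 0 0) = Δ·Π!·Σ² = 2/15  (sign +1)
sum: t=0:+1/4 = 1/4
3j²(2 1 1; 0 -1 1) = Δ·Π!·Σ² = 1/30  (sign +1)
combine: 4πI² = 45·2/15·1/30 = 1/5
take √, sign +1: I = 0.12615663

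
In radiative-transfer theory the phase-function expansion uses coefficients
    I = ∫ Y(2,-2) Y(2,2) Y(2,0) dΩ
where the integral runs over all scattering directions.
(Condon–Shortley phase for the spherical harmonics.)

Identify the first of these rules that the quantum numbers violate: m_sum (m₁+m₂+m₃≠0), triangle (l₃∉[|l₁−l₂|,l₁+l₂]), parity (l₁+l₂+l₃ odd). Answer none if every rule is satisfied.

none

Σmᵢ = 0  ✓
l₃∈[|l₁−l₂|,l₁+l₂]=[0,4], have l₃=2  ✓
Σlᵢ = 6 ⇒ even  ✓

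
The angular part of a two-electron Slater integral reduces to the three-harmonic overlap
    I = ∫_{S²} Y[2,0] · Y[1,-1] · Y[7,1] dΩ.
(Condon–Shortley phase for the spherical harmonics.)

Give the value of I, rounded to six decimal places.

triangle: need 1≤l₃≤3, have 7; I=0

0.000000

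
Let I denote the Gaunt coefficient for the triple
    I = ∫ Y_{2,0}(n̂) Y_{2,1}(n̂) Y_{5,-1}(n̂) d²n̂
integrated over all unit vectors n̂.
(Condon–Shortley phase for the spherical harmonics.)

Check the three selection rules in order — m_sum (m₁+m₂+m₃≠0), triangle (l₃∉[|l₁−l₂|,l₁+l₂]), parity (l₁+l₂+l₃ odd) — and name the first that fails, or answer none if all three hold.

azimuthal sum: 0 + 1 − 1 = 0  ✓
0 ≤ 5 ≤ 4 (triangle on l)  ✗
L = 2 + 2 + 5 = 9 (odd)

triangle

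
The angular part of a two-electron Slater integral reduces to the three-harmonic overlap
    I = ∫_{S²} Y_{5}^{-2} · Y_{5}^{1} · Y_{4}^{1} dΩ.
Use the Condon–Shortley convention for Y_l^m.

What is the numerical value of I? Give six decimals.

m-sum 0 ✓  L=14 even ✓  0≤4≤10 ✓
Π(2lᵢ+1) = 11×11×9 = 1089
triangle coeff Δ(5,5,4) = 1/3153150
Σ_t [1,5]: t=1:−1/69120 t=2:+1/1728 t=3:−1/576 t=4:+1/1728 t=5:−1/69120 = -7/11520
(3j)²=2/143 [(5 5 4; 0 0 0)], sign=-1
Σ_t [3,6]: t=3:−1/5184 t=4:+1/1152 t=5:−1/2880 t=6:+1/103680 = 7/20736
(3j)²=35/2574 [(5 5 4; -2 1 1)], sign=-1
⇒ 4πI² = 35/169
I = (+1)√(35/169/(4π)) = 0.12837656

0.128377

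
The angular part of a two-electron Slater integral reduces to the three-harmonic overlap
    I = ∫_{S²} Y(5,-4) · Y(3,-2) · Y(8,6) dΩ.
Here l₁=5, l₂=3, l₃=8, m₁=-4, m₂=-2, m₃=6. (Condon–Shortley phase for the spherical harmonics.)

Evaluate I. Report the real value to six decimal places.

m-sum 0 ✓  L=16 even ✓  2≤8≤8 ✓
Π(2lᵢ+1) = 11×7×17 = 1309
triangle coeff Δ(5,3,8) = 1/136136
Σ_t [0,0]: t=0:+1/518400 = 1/518400
(3j)²=56/2431 [(5 3 8; 0 0 0)], sign=+1
Σ_t [0,0]: t=0:+1/43545600 = 1/43545600
(3j)²=1/34 [(5 3 8; -4 -2 6)], sign=+1
⇒ 4πI² = 196/221
I = (+1)√(196/221/(4π)) = 0.26566049

0.265660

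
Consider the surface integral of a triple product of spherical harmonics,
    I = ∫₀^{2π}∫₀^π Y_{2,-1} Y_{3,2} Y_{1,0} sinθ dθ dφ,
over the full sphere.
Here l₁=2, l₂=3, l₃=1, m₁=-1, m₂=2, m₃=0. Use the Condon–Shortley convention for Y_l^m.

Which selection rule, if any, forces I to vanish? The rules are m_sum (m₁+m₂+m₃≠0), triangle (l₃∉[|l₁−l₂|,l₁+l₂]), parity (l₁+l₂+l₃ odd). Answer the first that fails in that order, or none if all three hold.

m_sum

Σmᵢ = 1  ✗
l₃∈[|l₁−l₂|,l₁+l₂]=[1,5], have l₃=1
Σlᵢ = 6 ⇒ even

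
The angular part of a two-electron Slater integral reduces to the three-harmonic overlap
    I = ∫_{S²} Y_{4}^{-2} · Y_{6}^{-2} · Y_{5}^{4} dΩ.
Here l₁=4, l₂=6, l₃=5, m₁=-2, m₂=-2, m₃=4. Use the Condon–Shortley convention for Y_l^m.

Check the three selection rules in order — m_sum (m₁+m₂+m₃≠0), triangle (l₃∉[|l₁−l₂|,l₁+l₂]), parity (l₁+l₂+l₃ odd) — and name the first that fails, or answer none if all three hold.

parity

azimuthal sum: -2 − 2 + 4 = 0  ✓
2 ≤ 5 ≤ 10 (triangle on l)  ✓
L = 4 + 6 + 5 = 15 (odd)  ✗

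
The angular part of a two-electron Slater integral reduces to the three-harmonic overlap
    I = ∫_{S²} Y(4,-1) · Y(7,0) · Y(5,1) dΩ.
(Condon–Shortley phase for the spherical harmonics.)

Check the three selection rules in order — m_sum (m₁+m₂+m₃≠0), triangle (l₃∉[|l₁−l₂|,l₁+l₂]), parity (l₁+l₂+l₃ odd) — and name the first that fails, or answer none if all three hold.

none

m₁+m₂+m₃ = -1 + 0 + 1 = 0  ✓
triangle: |4−7|=3 ≤ l₃=5 ≤ 4+7=11  ✓
parity: l₁+l₂+l₃ = 16 is even  ✓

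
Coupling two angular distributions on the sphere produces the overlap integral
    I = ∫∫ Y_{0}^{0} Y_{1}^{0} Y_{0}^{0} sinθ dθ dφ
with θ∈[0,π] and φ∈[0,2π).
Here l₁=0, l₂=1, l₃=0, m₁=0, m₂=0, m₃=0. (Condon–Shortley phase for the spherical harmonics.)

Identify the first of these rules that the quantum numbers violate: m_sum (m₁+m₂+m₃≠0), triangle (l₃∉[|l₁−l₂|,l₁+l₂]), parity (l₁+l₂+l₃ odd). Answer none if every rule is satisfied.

m₁+m₂+m₃ = 0 + 0 + 0 = 0  ✓
triangle: |0−1|=1 ≤ l₃=0 ≤ 0+1=1  ✗
parity: l₁+l₂+l₃ = 1 is odd

triangle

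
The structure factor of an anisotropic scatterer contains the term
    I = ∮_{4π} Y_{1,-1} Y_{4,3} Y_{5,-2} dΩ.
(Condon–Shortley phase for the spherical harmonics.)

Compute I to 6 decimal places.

0.085055

m-sum 0 ✓  L=10 even ✓  3≤5≤5 ✓
Π(2lᵢ+1) = 3×9×11 = 297
triangle coeff Δ(1,4,5) = 1/495
Σ_t [0,0]: t=0:+1/576 = 1/576
(3j)²=5/99 [(1 4 5; 0 0 0)], sign=-1
Σ_t [0,0]: t=0:+1/10080 = 1/10080
(3j)²=1/165 [(1 4 5; -1 3 -2)], sign=-1
⇒ 4πI² = 1/11
I = (+1)√(1/11/(4π)) = 0.08505478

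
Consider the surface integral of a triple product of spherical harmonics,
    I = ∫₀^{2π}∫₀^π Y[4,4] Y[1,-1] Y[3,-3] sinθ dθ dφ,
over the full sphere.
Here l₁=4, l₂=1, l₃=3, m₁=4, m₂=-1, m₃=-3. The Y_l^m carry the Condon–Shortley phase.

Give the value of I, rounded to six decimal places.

0.325735

Rules hold: Σm=0, L=8 even, 3≤3≤5.
N = 9·3·7 = 189
Δ = 2!·6!·0!/9! = 1/252
Racah Σ t=1..1: t=1:−1/36 = -1/36
⇒ 3j(4 1 3; 0 0 0)² = 4/63, sgn +1
Racah Σ t=0..0: t=0:+1/1440 = 1/1440
⇒ 3j(4 1 3; 4 -1 -3)² = 1/9, sgn +1
4πI² = N·(3j₀)²·(3jₘ)² = 4/3
I = +1·√(1.33333/4π) = 0.32573501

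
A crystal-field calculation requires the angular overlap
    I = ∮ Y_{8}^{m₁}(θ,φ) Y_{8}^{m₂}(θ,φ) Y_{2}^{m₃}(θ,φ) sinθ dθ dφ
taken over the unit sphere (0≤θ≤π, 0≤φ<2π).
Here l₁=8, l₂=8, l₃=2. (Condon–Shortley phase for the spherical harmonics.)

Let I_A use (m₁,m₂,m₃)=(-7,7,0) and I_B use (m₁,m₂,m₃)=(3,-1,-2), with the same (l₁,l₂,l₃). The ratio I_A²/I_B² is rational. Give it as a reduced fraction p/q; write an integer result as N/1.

125/154

l's match ⇒ only the (l;m) 3-j factors differ between A and B.
A: triangle coeff Δ(8,8,2) = 1/348840; Σ_t [13,14]: t=13:−1/24908083200 t=14:+1/87178291200 = -1/34871316480; (3j)²=125/7752 [(8 8 2; -7 7 0)], sign=-1
B: triangle coeff Δ(8,8,2) = 1/348840; Σ_t [5,5]: t=5:−1/174182400 = -1/174182400; (3j)²=77/3876 [(8 8 2; 3 -1 -2)], sign=-1
I_A²/I_B² = (125/7752)/(77/3876) = 125/154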